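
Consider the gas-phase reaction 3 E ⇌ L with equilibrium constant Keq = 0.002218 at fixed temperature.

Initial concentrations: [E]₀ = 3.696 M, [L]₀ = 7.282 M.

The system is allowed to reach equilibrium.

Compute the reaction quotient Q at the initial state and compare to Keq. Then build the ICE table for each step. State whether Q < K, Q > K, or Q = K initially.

Q₀ = 0.1442 vs Keq = 0.002218 ⇒ Q>K, reverse
Step 1:
                  E         L
  Initial     3.696     7.282
  Change      8.815    -2.938
  Equil       12.51     4.344
  solve Keq expr → x = -2.938; check Q = 0.002218

Q₀ = 0.1442; Q > K (proceeds reverse)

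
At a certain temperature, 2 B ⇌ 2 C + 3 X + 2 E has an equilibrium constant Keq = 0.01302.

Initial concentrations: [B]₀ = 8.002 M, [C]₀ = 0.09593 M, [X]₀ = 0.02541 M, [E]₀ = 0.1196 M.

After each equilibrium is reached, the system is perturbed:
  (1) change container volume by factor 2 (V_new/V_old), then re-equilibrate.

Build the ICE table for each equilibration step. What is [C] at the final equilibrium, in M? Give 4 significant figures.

[C]_eq = 0.6549 M

Q₀ = 3.3728e-11 vs Keq = 0.01302 ⇒ Q<K, forward
Step 1:
                   B          C          X          E
  Initial      8.002    0.09593    0.02541     0.1196
  Change     -0.7294     0.7294      1.094     0.7294
  Equil        7.273     0.8253      1.119      0.849
  solve Keq expr → x = 0.3647; check Q = 0.01302
Then change container volume by factor 2 (V_new/V_old).
Step 2:
                   B          C          X          E
  Initial      3.636     0.4126     0.5597     0.4245
  Change     -0.2423     0.2423     0.3634     0.2423
  Equil        3.394     0.6549     0.9231     0.6667
  solve Keq expr → x = 0.1211; check Q = 0.01302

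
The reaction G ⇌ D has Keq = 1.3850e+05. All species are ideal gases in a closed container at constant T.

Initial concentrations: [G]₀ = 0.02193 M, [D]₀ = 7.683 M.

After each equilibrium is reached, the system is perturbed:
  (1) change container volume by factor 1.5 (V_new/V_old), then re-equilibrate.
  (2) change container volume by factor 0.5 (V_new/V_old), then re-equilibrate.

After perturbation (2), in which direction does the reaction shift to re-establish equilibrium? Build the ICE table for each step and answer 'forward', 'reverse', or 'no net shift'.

Q₀ = 350.3 vs Keq = 1.3850e+05 ⇒ Q<K, forward
Step 1:
                    G           D
  I           0.02193       7.683
  C          -0.02187     0.02187
  E        5.5631e-05       7.705
  solve Keq expr → x = 0.02187; check Q = 1.3850e+05
Then change container volume by factor 1.5 (V_new/V_old).
Step 2:
                    G           D
  I        3.7087e-05       5.137
  C                 0           0
  E        3.7087e-05       5.137
  solve Keq expr → x = 0; check Q = 1.3850e+05
Then change container volume by factor 0.5 (V_new/V_old).
Step 3:
                    G           D
  I        7.4174e-05       10.27
  C                 0           0
  E        7.4174e-05       10.27
  solve Keq expr → x = 0; check Q = 1.3850e+05

Direction: no net shift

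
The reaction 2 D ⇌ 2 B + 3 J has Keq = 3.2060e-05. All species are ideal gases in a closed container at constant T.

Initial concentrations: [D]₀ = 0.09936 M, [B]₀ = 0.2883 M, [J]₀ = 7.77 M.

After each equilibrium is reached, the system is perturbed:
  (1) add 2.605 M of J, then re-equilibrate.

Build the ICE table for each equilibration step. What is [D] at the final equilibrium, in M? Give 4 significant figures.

Q₀ = 3949 vs Keq = 3.2060e-05 ⇒ Q>K, reverse
Step 1:
                  D         B         J
  init      0.09936    0.2883      7.77
  Δ          0.2882   -0.2882   -0.4323
  eq         0.3875 1.1040e-04     7.338
  solve Keq expr → x = -0.1441; check Q = 3.2060e-05
Then add 2.605 M of J.
Step 2:
                  D         B         J
  init       0.3875 1.1040e-04     9.943
  Δ       4.0399e-05 -4.0399e-05 -6.0599e-05
  eq         0.3876 7.0000e-05     9.943
  solve Keq expr → x = -2.0200e-05; check Q = 3.2060e-05

[D]_eq = 0.3876 M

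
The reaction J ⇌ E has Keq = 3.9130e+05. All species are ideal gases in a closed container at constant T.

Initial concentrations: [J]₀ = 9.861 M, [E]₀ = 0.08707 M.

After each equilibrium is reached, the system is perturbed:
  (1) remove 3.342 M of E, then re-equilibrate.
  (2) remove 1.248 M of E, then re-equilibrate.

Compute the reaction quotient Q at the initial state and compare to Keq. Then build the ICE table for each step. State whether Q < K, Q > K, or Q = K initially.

Q₀ = 0.00883; Q < K (proceeds forward)

Q₀ = 0.00883 vs Keq = 3.9130e+05 ⇒ Q<K, forward
Step 1:
                   J          E
  Initial      9.861    0.08707
  Change      -9.861      9.861
  Equil   2.5423e-05      9.948
  solve Keq expr → x = 9.861; check Q = 3.9130e+05
Then remove 3.342 M of E.
Step 2:
                   J          E
  Initial 2.5423e-05      6.606
  Change  -8.5407e-06 8.5407e-06
  Equil   1.6882e-05      6.606
  solve Keq expr → x = 8.5407e-06; check Q = 3.9130e+05
Then remove 1.248 M of E.
Step 3:
                   J          E
  Initial 1.6882e-05      5.358
  Change  -3.1894e-06 3.1894e-06
  Equil   1.3693e-05      5.358
  solve Keq expr → x = 3.1894e-06; check Q = 3.9130e+05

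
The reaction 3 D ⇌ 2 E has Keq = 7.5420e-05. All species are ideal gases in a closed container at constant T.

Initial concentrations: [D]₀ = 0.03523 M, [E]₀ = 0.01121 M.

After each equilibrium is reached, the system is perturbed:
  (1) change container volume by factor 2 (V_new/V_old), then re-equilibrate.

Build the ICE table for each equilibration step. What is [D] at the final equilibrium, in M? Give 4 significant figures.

Q₀ = 2.874 vs Keq = 7.5420e-05 ⇒ Q>K, reverse
Step 1:
                    D           E
  Initial     0.03523     0.01121
  Change      0.01666    -0.01111
  Equil       0.05189  1.0266e-04
  solve Keq expr → x = -0.005554; check Q = 7.5420e-05
Then change container volume by factor 2 (V_new/V_old).
Step 2:
                    D           E
  Initial     0.02595  5.1328e-05
  Change   2.2480e-05 -1.4986e-05
  Equil       0.02597  3.6341e-05
  solve Keq expr → x = -7.4932e-06; check Q = 7.5420e-05

[D]_eq = 0.02597 M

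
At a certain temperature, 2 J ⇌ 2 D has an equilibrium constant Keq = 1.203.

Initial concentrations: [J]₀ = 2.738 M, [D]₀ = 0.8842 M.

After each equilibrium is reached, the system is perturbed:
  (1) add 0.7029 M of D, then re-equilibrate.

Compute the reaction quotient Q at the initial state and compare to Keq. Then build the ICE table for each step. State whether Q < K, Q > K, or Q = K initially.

Q₀ = 0.1043; Q < K (proceeds forward)

Q₀ = 0.1043 vs Keq = 1.203 ⇒ Q<K, forward
Step 1:
                  J         D
  init        2.738    0.8842
  Δ          -1.011     1.011
  eq          1.727     1.895
  solve Keq expr → x = 0.5053; check Q = 1.203
Then add 0.7029 M of D.
Step 2:
                  J         D
  init        1.727     2.598
  Δ          0.3352   -0.3352
  eq          2.063     2.262
  solve Keq expr → x = -0.1676; check Q = 1.203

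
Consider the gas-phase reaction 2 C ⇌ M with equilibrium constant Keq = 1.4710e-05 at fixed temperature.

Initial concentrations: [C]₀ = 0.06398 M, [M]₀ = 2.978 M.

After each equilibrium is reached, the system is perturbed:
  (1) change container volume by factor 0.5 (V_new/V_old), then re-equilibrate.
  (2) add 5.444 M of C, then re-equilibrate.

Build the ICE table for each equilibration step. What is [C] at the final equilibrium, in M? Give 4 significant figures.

Q₀ = 727.5 vs Keq = 1.4710e-05 ⇒ Q>K, reverse
Step 1:
                  C         M
  Initial   0.06398     2.978
  Change      5.955    -2.977
  Equil       6.019 5.3290e-04
  solve Keq expr → x = -2.977; check Q = 1.4710e-05
Then change container volume by factor 0.5 (V_new/V_old).
Step 2:
                  C         M
  Initial     12.04  0.001066
  Change   -0.00213  0.001065
  Equil       12.04  0.002131
  solve Keq expr → x = 0.001065; check Q = 1.4710e-05
Then add 5.444 M of C.
Step 3:
                  C         M
  Initial     17.48  0.002131
  Change  -0.004722  0.002361
  Equil       17.47  0.004492
  solve Keq expr → x = 0.002361; check Q = 1.4710e-05

[C]_eq = 17.47 M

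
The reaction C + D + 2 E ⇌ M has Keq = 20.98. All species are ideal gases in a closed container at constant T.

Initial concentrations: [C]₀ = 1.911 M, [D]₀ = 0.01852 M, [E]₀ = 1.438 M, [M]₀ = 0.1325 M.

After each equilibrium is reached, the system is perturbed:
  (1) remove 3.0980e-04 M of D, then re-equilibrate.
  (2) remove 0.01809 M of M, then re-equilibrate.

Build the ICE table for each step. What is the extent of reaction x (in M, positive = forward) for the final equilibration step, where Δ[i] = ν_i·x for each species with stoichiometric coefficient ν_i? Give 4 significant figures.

x = 2.2626e-04 M

Q₀ = 1.81 vs Keq = 20.98 ⇒ Q<K, forward
Step 1:
                   C          D          E          M
  Initial      1.911    0.01852      1.438     0.1325
  Change    -0.01662   -0.01662   -0.03324    0.01662
  Equil        1.894   0.001901      1.405     0.1491
  solve Keq expr → x = 0.01662; check Q = 20.98
Then remove 3.0980e-04 M of D.
Step 2:
                   C          D          E          M
  Initial      1.894   0.001592      1.405     0.1491
  Change  3.0398e-04 3.0398e-04 6.0796e-04 -3.0398e-04
  Equil        1.895   0.001895      1.405     0.1488
  solve Keq expr → x = -3.0398e-04; check Q = 20.98
Then remove 0.01809 M of M.
Step 3:
                   C          D          E          M
  Initial      1.895   0.001895      1.405     0.1307
  Change  -2.2626e-04 -2.2626e-04 -4.5252e-04 2.2626e-04
  Equil        1.894   0.001669      1.405      0.131
  solve Keq expr → x = 2.2626e-04; check Q = 20.98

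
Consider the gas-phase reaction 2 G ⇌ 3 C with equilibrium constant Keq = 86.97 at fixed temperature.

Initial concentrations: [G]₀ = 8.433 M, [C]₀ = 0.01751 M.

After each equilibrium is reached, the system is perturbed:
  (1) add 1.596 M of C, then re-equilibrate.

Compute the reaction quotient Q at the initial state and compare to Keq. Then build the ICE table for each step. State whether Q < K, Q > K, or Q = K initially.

Q₀ = 7.5491e-08; Q < K (proceeds forward)

Q₀ = 7.5491e-08 vs Keq = 86.97 ⇒ Q<K, forward
Step 1:
                    G           C
  I             8.433     0.01751
  C            -5.726       8.589
  E             2.707       8.606
  solve Keq expr → x = 2.863; check Q = 86.97
Then add 1.596 M of C.
Step 2:
                    G           C
  I             2.707        10.2
  C            0.4477     -0.6716
  E             3.155       9.531
  solve Keq expr → x = -0.2239; check Q = 86.97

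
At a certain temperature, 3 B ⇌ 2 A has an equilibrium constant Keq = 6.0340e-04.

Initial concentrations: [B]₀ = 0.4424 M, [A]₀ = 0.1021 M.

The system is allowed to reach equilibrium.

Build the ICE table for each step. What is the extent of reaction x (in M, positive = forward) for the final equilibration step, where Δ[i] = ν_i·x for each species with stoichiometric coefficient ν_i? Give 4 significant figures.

x = -0.04563 M

Q₀ = 0.1204 vs Keq = 6.0340e-04 ⇒ Q>K, reverse
Step 1:
                   B          A
  I           0.4424     0.1021
  C           0.1369   -0.09127
  E           0.5793    0.01083
  solve Keq expr → x = -0.04563; check Q = 6.0340e-04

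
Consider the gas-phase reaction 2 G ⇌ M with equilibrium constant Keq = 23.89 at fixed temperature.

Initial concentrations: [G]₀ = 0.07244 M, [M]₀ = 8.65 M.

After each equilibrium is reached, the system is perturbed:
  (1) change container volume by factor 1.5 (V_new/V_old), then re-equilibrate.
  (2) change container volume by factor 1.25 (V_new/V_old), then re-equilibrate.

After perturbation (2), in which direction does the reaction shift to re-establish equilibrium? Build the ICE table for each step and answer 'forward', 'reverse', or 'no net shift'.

Direction: reverse

Q₀ = 1648 vs Keq = 23.89 ⇒ Q>K, reverse
Step 1:
                  G         M
  init      0.07244      8.65
  Δ          0.5202   -0.2601
  eq         0.5926      8.39
  solve Keq expr → x = -0.2601; check Q = 23.89
Then change container volume by factor 1.5 (V_new/V_old).
Step 2:
                  G         M
  init       0.3951     5.593
  Δ         0.08691  -0.04345
  eq          0.482      5.55
  solve Keq expr → x = -0.04345; check Q = 23.89
Then change container volume by factor 1.25 (V_new/V_old).
Step 3:
                  G         M
  init       0.3856      4.44
  Δ         0.04443  -0.02222
  eq           0.43     4.418
  solve Keq expr → x = -0.02222; check Q = 23.89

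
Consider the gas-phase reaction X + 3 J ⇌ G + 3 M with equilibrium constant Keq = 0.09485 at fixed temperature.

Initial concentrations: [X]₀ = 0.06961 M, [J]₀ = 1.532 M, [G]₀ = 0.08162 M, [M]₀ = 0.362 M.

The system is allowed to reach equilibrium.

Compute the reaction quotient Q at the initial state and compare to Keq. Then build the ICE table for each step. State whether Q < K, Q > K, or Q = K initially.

Q₀ = 0.01547; Q < K (proceeds forward)

Q₀ = 0.01547 vs Keq = 0.09485 ⇒ Q<K, forward
Step 1:
                   X          J          G          M
  I          0.06961      1.532    0.08162      0.362
  C         -0.03146   -0.09439    0.03146    0.09439
  E          0.03815      1.438     0.1131     0.4564
  solve Keq expr → x = 0.03146; check Q = 0.09485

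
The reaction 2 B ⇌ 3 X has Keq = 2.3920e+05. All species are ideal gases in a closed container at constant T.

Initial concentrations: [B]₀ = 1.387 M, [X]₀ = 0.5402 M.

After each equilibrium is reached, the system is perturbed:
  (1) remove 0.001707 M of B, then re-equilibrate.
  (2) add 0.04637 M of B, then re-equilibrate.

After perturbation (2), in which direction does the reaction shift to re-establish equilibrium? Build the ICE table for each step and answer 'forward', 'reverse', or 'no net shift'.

Q₀ = 0.08194 vs Keq = 2.3920e+05 ⇒ Q<K, forward
Step 1:
                    B           X
  init          1.387      0.5402
  Δ            -1.378       2.068
  eq          0.00861       2.608
  solve Keq expr → x = 0.6892; check Q = 2.3920e+05
Then remove 0.001707 M of B.
Step 2:
                    B           X
  init       0.006903       2.608
  Δ          0.001694   -0.002542
  eq         0.008598       2.605
  solve Keq expr → x = -8.4721e-04; check Q = 2.3920e+05
Then add 0.04637 M of B.
Step 3:
                    B           X
  init        0.05497       2.605
  Δ          -0.04603     0.06904
  eq         0.008942       2.674
  solve Keq expr → x = 0.02301; check Q = 2.3920e+05

Direction: forward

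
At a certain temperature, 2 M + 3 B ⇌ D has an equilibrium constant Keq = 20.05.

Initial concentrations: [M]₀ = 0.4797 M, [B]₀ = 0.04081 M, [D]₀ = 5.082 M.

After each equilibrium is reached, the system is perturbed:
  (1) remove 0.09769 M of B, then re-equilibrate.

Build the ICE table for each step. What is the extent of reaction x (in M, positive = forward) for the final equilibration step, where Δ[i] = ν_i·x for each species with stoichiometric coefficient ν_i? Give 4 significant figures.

x = -0.02445 M

Q₀ = 3.2493e+05 vs Keq = 20.05 ⇒ Q>K, reverse
Step 1:
                   M          B          D
  Initial     0.4797    0.04081      5.082
  Change      0.4194     0.6291    -0.2097
  Equil       0.8991     0.6699      4.872
  solve Keq expr → x = -0.2097; check Q = 20.05
Then remove 0.09769 M of B.
Step 2:
                   M          B          D
  Initial     0.8991     0.5722      4.872
  Change     0.04891    0.07336   -0.02445
  Equil        0.948     0.6456      4.848
  solve Keq expr → x = -0.02445; check Q = 20.05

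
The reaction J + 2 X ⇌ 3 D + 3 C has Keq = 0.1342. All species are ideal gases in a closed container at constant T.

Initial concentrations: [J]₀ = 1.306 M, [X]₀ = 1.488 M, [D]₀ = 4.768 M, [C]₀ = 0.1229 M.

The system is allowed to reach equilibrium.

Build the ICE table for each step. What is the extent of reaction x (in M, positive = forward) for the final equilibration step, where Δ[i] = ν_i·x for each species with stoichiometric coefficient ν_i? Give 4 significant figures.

Q₀ = 0.06958 vs Keq = 0.1342 ⇒ Q<K, forward
Step 1:
                   J          X          D          C
  I            1.306      1.488      4.768     0.1229
  C        -0.009196   -0.01839    0.02759    0.02759
  E            1.297       1.47      4.796     0.1505
  solve Keq expr → x = 0.009196; check Q = 0.1342

x = 0.009196 M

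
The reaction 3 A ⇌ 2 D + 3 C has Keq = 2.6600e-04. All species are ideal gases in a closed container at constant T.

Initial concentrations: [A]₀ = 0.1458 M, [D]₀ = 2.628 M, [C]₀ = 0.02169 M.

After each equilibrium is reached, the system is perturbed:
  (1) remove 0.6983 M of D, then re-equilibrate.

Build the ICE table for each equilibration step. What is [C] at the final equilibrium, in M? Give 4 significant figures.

[C]_eq = 0.006695 M

Q₀ = 0.02274 vs Keq = 2.6600e-04 ⇒ Q>K, reverse
Step 1:
                  A         D         C
  Initial    0.1458     2.628   0.02169
  Change     0.0162   -0.0108   -0.0162
  Equil       0.162     2.617  0.005486
  solve Keq expr → x = -0.005401; check Q = 2.6600e-04
Then remove 0.6983 M of D.
Step 2:
                  A         D         C
  Initial     0.162     1.919  0.005486
  Change  -0.001209 8.0588e-04  0.001209
  Equil      0.1608      1.92  0.006695
  solve Keq expr → x = 4.0294e-04; check Q = 2.6600e-04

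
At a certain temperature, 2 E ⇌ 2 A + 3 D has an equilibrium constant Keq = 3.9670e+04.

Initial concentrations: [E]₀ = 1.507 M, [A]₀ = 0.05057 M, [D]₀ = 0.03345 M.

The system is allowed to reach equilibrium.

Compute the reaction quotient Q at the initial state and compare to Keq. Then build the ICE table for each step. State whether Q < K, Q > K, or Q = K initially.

Q₀ = 4.2145e-08 vs Keq = 3.9670e+04 ⇒ Q<K, forward
Step 1:
                   E          A          D
  I            1.507    0.05057    0.03345
  C           -1.481      1.481      2.221
  E          0.02604      1.532      2.255
  solve Keq expr → x = 0.7405; check Q = 3.9670e+04

Q₀ = 4.2145e-08; Q < K (proceeds forward)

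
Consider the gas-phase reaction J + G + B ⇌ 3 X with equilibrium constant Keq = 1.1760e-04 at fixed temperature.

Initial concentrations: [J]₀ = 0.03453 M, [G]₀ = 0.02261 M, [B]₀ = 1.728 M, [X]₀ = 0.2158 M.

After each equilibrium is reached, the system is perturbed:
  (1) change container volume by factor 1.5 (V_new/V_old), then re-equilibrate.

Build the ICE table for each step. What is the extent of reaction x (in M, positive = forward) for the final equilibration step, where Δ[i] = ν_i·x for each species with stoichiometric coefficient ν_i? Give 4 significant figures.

x = 0 M

Q₀ = 7.449 vs Keq = 1.1760e-04 ⇒ Q>K, reverse
Step 1:
                   J          G          B          X
  Initial    0.03453    0.02261      1.728     0.2158
  Change     0.06777    0.06777    0.06777    -0.2033
  Equil       0.1023    0.09038      1.796     0.0125
  solve Keq expr → x = -0.06777; check Q = 1.1760e-04
Then change container volume by factor 1.5 (V_new/V_old).
Step 2:
                   J          G          B          X
  Initial     0.0682    0.06025      1.197   0.008332
  Change           0          0          0          0
  Equil       0.0682    0.06025      1.197   0.008332
  solve Keq expr → x = 0; check Q = 1.1760e-04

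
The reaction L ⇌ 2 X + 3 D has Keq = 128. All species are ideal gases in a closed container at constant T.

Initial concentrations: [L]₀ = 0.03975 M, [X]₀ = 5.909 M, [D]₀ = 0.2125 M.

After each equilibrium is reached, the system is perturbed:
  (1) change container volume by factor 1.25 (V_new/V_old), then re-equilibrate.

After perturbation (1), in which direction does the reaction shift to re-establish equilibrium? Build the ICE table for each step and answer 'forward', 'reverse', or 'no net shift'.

Q₀ = 8.429 vs Keq = 128 ⇒ Q<K, forward
Step 1:
                    L           X           D
  I           0.03975       5.909      0.2125
  C          -0.03165      0.0633     0.09495
  E          0.008099       5.972      0.3075
  solve Keq expr → x = 0.03165; check Q = 128
Then change container volume by factor 1.25 (V_new/V_old).
Step 2:
                    L           X           D
  I          0.006479       4.778       0.246
  C         -0.003466    0.006931      0.0104
  E          0.003013       4.785      0.2564
  solve Keq expr → x = 0.003466; check Q = 128

Direction: forward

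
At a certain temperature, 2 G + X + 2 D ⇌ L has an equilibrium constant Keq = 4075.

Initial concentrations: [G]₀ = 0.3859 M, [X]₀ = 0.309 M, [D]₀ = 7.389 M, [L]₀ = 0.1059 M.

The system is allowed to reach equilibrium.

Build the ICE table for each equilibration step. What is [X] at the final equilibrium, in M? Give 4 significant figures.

Q₀ = 0.04215 vs Keq = 4075 ⇒ Q<K, forward
Step 1:
                    G           X           D           L
  I            0.3859       0.309       7.389      0.1059
  C           -0.3823     -0.1912     -0.3823      0.1912
  E           0.00355      0.1178       7.007      0.2971
  solve Keq expr → x = 0.1912; check Q = 4075

[X]_eq = 0.1178 M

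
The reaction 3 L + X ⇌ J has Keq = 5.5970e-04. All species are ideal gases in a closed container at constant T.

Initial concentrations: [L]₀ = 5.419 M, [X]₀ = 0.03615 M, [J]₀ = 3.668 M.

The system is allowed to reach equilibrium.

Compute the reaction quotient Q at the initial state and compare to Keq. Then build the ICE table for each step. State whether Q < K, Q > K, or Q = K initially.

Q₀ = 0.6376 vs Keq = 5.5970e-04 ⇒ Q>K, reverse
Step 1:
                  L         X         J
  Initial     5.419   0.03615     3.668
  Change      5.973     1.991    -1.991
  Equil       11.39     2.027     1.677
  solve Keq expr → x = -1.991; check Q = 5.5970e-04

Q₀ = 0.6376; Q > K (proceeds reverse)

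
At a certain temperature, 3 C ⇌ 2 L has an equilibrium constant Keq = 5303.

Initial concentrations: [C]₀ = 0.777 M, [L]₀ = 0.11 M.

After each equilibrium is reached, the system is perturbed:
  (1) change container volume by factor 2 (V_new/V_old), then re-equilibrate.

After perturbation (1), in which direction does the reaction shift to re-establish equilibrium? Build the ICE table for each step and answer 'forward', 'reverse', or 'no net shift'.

Q₀ = 0.02579 vs Keq = 5303 ⇒ Q<K, forward
Step 1:
                    C           L
  init          0.777        0.11
  Δ           -0.7362      0.4908
  eq          0.04083      0.6008
  solve Keq expr → x = 0.2454; check Q = 5303
Then change container volume by factor 2 (V_new/V_old).
Step 2:
                    C           L
  init        0.02041      0.3004
  Δ          0.005111   -0.003408
  eq          0.02553       0.297
  solve Keq expr → x = -0.001704; check Q = 5303

Direction: reverse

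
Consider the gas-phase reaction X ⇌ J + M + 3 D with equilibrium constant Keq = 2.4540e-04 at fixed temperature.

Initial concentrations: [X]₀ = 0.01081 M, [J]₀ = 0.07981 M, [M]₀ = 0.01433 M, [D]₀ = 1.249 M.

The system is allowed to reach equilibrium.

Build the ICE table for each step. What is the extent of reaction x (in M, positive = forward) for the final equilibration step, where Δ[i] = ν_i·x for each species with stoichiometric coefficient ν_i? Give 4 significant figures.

Q₀ = 0.2061 vs Keq = 2.4540e-04 ⇒ Q>K, reverse
Step 1:
                    X           J           M           D
  Initial     0.01081     0.07981     0.01433       1.249
  Change      0.01428    -0.01428    -0.01428    -0.04283
  Equil       0.02509     0.06553  5.3533e-05       1.206
  solve Keq expr → x = -0.01428; check Q = 2.4540e-04

x = -0.01428 M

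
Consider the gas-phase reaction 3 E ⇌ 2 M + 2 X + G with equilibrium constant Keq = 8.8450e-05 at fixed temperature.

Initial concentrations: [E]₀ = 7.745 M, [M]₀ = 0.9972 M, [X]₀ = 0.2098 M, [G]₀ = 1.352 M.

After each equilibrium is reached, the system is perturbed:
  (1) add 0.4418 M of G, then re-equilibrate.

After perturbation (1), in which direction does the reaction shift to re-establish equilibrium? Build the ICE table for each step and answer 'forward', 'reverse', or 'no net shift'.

Q₀ = 1.2738e-04 vs Keq = 8.8450e-05 ⇒ Q>K, reverse
Step 1:
                    E           M           X           G
  Initial       7.745      0.9972      0.2098       1.352
  Change      0.04142    -0.02762    -0.02762    -0.01381
  Equil         7.786      0.9696      0.1822       1.338
  solve Keq expr → x = -0.01381; check Q = 8.8450e-05
Then add 0.4418 M of G.
Step 2:
                    E           M           X           G
  Initial       7.786      0.9696      0.1822        1.78
  Change       0.0294     -0.0196     -0.0196   -0.009799
  Equil         7.816        0.95      0.1626        1.77
  solve Keq expr → x = -0.009799; check Q = 8.8450e-05

Direction: reverse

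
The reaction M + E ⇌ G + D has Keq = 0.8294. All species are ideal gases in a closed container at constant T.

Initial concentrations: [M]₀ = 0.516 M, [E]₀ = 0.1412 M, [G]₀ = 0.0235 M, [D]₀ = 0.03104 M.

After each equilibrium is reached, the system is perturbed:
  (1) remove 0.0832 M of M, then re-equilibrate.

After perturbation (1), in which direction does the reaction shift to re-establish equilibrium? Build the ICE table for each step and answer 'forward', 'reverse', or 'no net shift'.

Q₀ = 0.01001 vs Keq = 0.8294 ⇒ Q<K, forward
Step 1:
                    M           E           G           D
  Initial       0.516      0.1412      0.0235     0.03104
  Change     -0.09689    -0.09689     0.09689     0.09689
  Equil        0.4191     0.04431      0.1204      0.1279
  solve Keq expr → x = 0.09689; check Q = 0.8294
Then remove 0.0832 M of M.
Step 2:
                    M           E           G           D
  Initial      0.3359     0.04431      0.1204      0.1279
  Change     0.005433    0.005433   -0.005433   -0.005433
  Equil        0.3413     0.04974       0.115      0.1225
  solve Keq expr → x = -0.005433; check Q = 0.8294

Direction: reverse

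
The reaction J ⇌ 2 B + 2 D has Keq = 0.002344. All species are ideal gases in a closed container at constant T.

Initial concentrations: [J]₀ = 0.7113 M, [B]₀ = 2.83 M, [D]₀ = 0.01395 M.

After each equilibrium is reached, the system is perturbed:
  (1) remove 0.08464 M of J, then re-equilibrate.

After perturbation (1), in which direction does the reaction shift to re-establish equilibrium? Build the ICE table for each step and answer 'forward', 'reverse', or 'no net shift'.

Q₀ = 0.002191 vs Keq = 0.002344 ⇒ Q<K, forward
Step 1:
                   J          B          D
  Initial     0.7113       2.83    0.01395
  Change  -2.3680e-04 4.7360e-04 4.7360e-04
  Equil       0.7111       2.83    0.01442
  solve Keq expr → x = 2.3680e-04; check Q = 0.002344
Then remove 0.08464 M of J.
Step 2:
                   J          B          D
  Initial     0.6264       2.83    0.01442
  Change  4.3835e-04 -8.7670e-04 -8.7670e-04
  Equil       0.6269       2.83    0.01355
  solve Keq expr → x = -4.3835e-04; check Q = 0.002344

Direction: reverse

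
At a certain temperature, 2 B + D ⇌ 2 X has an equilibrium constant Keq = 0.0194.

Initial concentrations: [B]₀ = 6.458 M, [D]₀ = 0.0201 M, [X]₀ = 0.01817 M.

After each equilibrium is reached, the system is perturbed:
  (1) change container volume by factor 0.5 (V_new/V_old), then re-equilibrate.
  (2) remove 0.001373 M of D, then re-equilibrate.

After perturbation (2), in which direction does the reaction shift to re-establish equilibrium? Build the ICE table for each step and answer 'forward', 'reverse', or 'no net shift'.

Q₀ = 3.9384e-04 vs Keq = 0.0194 ⇒ Q<K, forward
Step 1:
                  B         D         X
  Initial     6.458    0.0201   0.01817
  Change   -0.03353  -0.01676   0.03353
  Equil       6.424  0.003337    0.0517
  solve Keq expr → x = 0.01676; check Q = 0.0194
Then change container volume by factor 0.5 (V_new/V_old).
Step 2:
                  B         D         X
  Initial     12.85  0.006675    0.1034
  Change  -0.005886 -0.002943  0.005886
  Equil       12.84  0.003732    0.1093
  solve Keq expr → x = 0.002943; check Q = 0.0194
Then remove 0.001373 M of D.
Step 3:
                  B         D         X
  Initial     12.84  0.002359    0.1093
  Change   0.002417  0.001208 -0.002417
  Equil       12.85  0.003567    0.1069
  solve Keq expr → x = -0.001208; check Q = 0.0194

Direction: reverse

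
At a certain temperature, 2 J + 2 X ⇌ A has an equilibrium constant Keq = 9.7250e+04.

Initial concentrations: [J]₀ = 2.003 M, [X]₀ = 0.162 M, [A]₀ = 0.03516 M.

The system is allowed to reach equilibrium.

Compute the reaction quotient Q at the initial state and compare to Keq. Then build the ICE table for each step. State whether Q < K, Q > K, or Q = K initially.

Q₀ = 0.3339 vs Keq = 9.7250e+04 ⇒ Q<K, forward
Step 1:
                  J         X         A
  init        2.003     0.162   0.03516
  Δ         -0.1614   -0.1614    0.0807
  eq          1.842 5.9270e-04    0.1159
  solve Keq expr → x = 0.0807; check Q = 9.7250e+04

Q₀ = 0.3339; Q < K (proceeds forward)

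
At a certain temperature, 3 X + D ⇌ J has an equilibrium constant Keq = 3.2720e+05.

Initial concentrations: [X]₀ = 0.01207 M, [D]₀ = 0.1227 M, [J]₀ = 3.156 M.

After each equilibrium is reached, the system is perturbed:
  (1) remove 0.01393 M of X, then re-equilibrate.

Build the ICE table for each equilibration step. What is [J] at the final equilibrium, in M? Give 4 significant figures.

[J]_eq = 3.142 M

Q₀ = 1.4628e+07 vs Keq = 3.2720e+05 ⇒ Q>K, reverse
Step 1:
                  X         D         J
  I         0.01207    0.1227     3.156
  C         0.02963  0.009878 -0.009878
  E          0.0417    0.1326     3.146
  solve Keq expr → x = -0.009878; check Q = 3.2720e+05
Then remove 0.01393 M of X.
Step 2:
                  X         D         J
  I         0.02777    0.1326     3.146
  C         0.01345  0.004484 -0.004484
  E         0.04122    0.1371     3.142
  solve Keq expr → x = -0.004484; check Q = 3.2720e+05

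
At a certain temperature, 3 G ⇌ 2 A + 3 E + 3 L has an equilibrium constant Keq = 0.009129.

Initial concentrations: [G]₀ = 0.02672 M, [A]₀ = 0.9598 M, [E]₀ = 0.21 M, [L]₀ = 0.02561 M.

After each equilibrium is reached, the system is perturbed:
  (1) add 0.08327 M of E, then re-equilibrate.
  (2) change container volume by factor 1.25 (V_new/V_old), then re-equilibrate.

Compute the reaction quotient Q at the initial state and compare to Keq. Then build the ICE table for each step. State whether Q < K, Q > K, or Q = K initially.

Q₀ = 0.007512; Q < K (proceeds forward)

Q₀ = 0.007512 vs Keq = 0.009129 ⇒ Q<K, forward
Step 1:
                   G          A          E          L
  init       0.02672     0.9598       0.21    0.02561
  Δ       -7.9593e-04 5.3062e-04 7.9593e-04 7.9593e-04
  eq         0.02592     0.9603     0.2108    0.02641
  solve Keq expr → x = 2.6531e-04; check Q = 0.009129
Then add 0.08327 M of E.
Step 2:
                   G          A          E          L
  init       0.02592     0.9603     0.2941    0.02641
  Δ         0.004117  -0.002745  -0.004117  -0.004117
  eq         0.03004     0.9576     0.2899    0.02229
  solve Keq expr → x = -0.001372; check Q = 0.009129
Then change container volume by factor 1.25 (V_new/V_old).
Step 3:
                   G          A          E          L
  init       0.02403     0.7661      0.232    0.01783
  Δ        -0.003682   0.002455   0.003682   0.003682
  eq         0.02035     0.7685     0.2356    0.02151
  solve Keq expr → x = 0.001227; check Q = 0.009129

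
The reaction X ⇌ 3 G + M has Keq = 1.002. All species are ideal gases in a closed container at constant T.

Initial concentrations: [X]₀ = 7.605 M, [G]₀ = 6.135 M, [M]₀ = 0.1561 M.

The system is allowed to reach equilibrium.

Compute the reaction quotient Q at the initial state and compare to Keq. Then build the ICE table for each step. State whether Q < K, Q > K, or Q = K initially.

Q₀ = 4.74; Q > K (proceeds reverse)

Q₀ = 4.74 vs Keq = 1.002 ⇒ Q>K, reverse
Step 1:
                    X           G           M
  init          7.605       6.135      0.1561
  Δ            0.1162     -0.3485     -0.1162
  eq            7.721       5.786     0.03993
  solve Keq expr → x = -0.1162; check Q = 1.002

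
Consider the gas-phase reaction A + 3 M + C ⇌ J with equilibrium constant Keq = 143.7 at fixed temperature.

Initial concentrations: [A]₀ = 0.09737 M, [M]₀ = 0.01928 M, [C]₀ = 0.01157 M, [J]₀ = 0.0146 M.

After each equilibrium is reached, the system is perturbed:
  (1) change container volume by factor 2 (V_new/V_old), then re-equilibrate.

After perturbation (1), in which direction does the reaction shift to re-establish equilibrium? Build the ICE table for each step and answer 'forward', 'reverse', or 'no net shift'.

Q₀ = 1.8083e+06 vs Keq = 143.7 ⇒ Q>K, reverse
Step 1:
                    A           M           C           J
  Initial     0.09737     0.01928     0.01157      0.0146
  Change       0.0145     0.04349      0.0145     -0.0145
  Equil        0.1119     0.06277     0.02607  1.0363e-04
  solve Keq expr → x = -0.0145; check Q = 143.7
Then change container volume by factor 2 (V_new/V_old).
Step 2:
                    A           M           C           J
  Initial     0.05593     0.03138     0.01303  5.1814e-05
  Change   4.8515e-05  1.4555e-04  4.8515e-05 -4.8515e-05
  Equil       0.05598     0.03153     0.01308  3.2987e-06
  solve Keq expr → x = -4.8515e-05; check Q = 143.7

Direction: reverse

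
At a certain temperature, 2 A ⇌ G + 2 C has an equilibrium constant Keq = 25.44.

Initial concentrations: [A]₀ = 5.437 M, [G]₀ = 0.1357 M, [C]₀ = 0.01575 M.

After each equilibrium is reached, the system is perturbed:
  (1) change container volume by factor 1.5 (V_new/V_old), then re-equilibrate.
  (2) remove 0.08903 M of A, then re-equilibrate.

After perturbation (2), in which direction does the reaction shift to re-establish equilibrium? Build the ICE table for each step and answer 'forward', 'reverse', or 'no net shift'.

Q₀ = 1.1387e-06 vs Keq = 25.44 ⇒ Q<K, forward
Step 1:
                    A           G           C
  I             5.437      0.1357     0.01575
  C            -4.191       2.096       4.191
  E             1.246       2.231       4.207
  solve Keq expr → x = 2.096; check Q = 25.44
Then change container volume by factor 1.5 (V_new/V_old).
Step 2:
                    A           G           C
  I            0.8306       1.488       2.805
  C           -0.1121     0.05607      0.1121
  E            0.7185       1.544       2.917
  solve Keq expr → x = 0.05607; check Q = 25.44
Then remove 0.08903 M of A.
Step 3:
                    A           G           C
  I            0.6294       1.544       2.917
  C           0.06543    -0.03272    -0.06543
  E            0.6949       1.511       2.851
  solve Keq expr → x = -0.03272; check Q = 25.44

Direction: reverse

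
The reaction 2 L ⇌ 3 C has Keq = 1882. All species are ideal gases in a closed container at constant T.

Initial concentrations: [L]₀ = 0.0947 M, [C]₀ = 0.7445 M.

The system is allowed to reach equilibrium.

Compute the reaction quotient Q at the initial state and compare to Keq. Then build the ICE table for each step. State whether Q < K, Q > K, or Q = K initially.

Q₀ = 46.01; Q < K (proceeds forward)

Q₀ = 46.01 vs Keq = 1882 ⇒ Q<K, forward
Step 1:
                   L          C
  I           0.0947     0.7445
  C         -0.07635     0.1145
  E          0.01835      0.859
  solve Keq expr → x = 0.03817; check Q = 1882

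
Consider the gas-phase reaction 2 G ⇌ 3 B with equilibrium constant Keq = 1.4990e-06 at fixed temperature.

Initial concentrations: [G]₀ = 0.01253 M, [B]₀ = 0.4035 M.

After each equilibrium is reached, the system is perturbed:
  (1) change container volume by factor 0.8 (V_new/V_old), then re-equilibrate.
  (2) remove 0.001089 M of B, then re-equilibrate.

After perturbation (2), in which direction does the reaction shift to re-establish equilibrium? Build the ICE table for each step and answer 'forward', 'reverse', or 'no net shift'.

Direction: forward

Q₀ = 418.4 vs Keq = 1.4990e-06 ⇒ Q>K, reverse
Step 1:
                  G         B
  Initial   0.01253    0.4035
  Change     0.2657   -0.3986
  Equil      0.2783  0.004878
  solve Keq expr → x = -0.1329; check Q = 1.4990e-06
Then change container volume by factor 0.8 (V_new/V_old).
Step 2:
                  G         B
  Initial    0.3478  0.006098
  Change  2.8930e-04 -4.3396e-04
  Equil      0.3481  0.005664
  solve Keq expr → x = -1.4465e-04; check Q = 1.4990e-06
Then remove 0.001089 M of B.
Step 3:
                  G         B
  Initial    0.3481  0.004575
  Change  -7.2079e-04  0.001081
  Equil      0.3474  0.005656
  solve Keq expr → x = 3.6039e-04; check Q = 1.4990e-06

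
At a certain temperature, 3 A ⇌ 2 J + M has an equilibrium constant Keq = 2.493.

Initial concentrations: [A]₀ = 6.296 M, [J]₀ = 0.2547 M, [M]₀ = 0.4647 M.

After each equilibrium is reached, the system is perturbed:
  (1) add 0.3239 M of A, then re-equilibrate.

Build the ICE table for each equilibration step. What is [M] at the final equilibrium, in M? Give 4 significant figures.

Q₀ = 1.2079e-04 vs Keq = 2.493 ⇒ Q<K, forward
Step 1:
                   A          J          M
  init         6.296     0.2547     0.4647
  Δ           -4.333      2.889      1.444
  eq           1.963      3.143      1.909
  solve Keq expr → x = 1.444; check Q = 2.493
Then add 0.3239 M of A.
Step 2:
                   A          J          M
  init         2.287      3.143      1.909
  Δ          -0.2327     0.1552    0.07758
  eq           2.054      3.298      1.987
  solve Keq expr → x = 0.07758; check Q = 2.493

[M]_eq = 1.987 M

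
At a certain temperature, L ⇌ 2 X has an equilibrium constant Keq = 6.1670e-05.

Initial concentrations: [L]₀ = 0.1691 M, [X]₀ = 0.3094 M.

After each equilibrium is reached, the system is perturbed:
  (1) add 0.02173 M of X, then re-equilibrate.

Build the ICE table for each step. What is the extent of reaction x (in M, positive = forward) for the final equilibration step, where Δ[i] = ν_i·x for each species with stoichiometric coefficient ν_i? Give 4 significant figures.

x = -0.01083 M

Q₀ = 0.5661 vs Keq = 6.1670e-05 ⇒ Q>K, reverse
Step 1:
                  L         X
  I          0.1691    0.3094
  C          0.1525   -0.3049
  E          0.3216  0.004453
  solve Keq expr → x = -0.1525; check Q = 6.1670e-05
Then add 0.02173 M of X.
Step 2:
                  L         X
  I          0.3216   0.02618
  C         0.01083  -0.02166
  E          0.3324  0.004528
  solve Keq expr → x = -0.01083; check Q = 6.1670e-05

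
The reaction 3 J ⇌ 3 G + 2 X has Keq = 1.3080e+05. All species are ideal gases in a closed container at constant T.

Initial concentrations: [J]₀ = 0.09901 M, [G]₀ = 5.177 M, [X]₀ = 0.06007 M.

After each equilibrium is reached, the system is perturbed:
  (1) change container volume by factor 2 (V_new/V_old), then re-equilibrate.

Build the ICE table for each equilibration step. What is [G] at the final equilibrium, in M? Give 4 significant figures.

Q₀ = 515.8 vs Keq = 1.3080e+05 ⇒ Q<K, forward
Step 1:
                  J         G         X
  I         0.09901     5.177   0.06007
  C        -0.07522   0.07522   0.05015
  E         0.02379     5.252    0.1102
  solve Keq expr → x = 0.02507; check Q = 1.3080e+05
Then change container volume by factor 2 (V_new/V_old).
Step 2:
                  J         G         X
  I         0.01189     2.626   0.05511
  C        -0.00414   0.00414   0.00276
  E        0.007752      2.63   0.05787
  solve Keq expr → x = 0.00138; check Q = 1.3080e+05

[G]_eq = 2.63 M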